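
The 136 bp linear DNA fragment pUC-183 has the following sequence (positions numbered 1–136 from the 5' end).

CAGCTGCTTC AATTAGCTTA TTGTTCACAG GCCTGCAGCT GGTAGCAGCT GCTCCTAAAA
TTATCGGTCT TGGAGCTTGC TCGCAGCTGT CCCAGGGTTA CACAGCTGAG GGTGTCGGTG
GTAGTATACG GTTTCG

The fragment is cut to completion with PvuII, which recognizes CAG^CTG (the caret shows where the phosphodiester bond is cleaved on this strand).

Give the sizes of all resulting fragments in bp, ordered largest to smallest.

PvuII sites (CAGCTG) start at positions 1, 36, 46, 84, 103.
PvuII cuts after base 3 of each site, so after positions 3, 38, 48, 86, 105.
Linear molecule, 5 cuts → 6 fragments:
  1–3 → 3 bp
  4–38 → 35 bp
  39–48 → 10 bp
  49–86 → 38 bp
  87–105 → 19 bp
  106–136 → 31 bp
Sorted largest to smallest: 38, 35, 31, 19, 10, 3 bp.

38, 35, 31, 19, 10, 3 bp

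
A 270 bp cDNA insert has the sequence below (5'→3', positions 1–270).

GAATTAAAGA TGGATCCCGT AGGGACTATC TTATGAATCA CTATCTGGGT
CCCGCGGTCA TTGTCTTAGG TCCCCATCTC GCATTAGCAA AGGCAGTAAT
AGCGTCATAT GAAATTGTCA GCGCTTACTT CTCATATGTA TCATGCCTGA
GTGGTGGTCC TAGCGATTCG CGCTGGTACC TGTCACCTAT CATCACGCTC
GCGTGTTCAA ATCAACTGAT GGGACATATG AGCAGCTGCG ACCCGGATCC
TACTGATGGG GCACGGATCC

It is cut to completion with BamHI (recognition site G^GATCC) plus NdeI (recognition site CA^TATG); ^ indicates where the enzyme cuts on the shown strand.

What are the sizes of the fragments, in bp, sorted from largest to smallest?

95, 92, 27, 20, 19, 12, 5 bp

BamHI sites (GGATCC) start at positions 12, 245, 265.
BamHI cuts after the first base of each site, so after positions 12, 245, 265.
NdeI sites (CATATG) start at positions 106, 133, 225.
NdeI cuts after base 2 of each site, so after positions 107, 134, 226.
Combined cut positions: 12, 107, 134, 226, 245, 265.
Linear molecule, 6 cuts → 7 fragments:
  1–12 → 12 bp
  13–107 → 95 bp
  108–134 → 27 bp
  135–226 → 92 bp
  227–245 → 19 bp
  246–265 → 20 bp
  266–270 → 5 bp
Sorted largest to smallest: 95, 92, 27, 20, 19, 12, 5 bp.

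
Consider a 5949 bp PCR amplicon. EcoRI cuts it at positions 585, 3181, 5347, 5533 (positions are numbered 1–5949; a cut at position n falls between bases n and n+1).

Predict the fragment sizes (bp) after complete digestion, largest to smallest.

Linear molecule, 4 cuts → 5 fragments:
  585 − 0 = 585 bp
  3181 − 585 = 2596 bp
  5347 − 3181 = 2166 bp
  5533 − 5347 = 186 bp
  5949 − 5533 = 416 bp
Sorted largest to smallest: 2596, 2166, 585, 416, 186 bp.

2596, 2166, 585, 416, 186 bp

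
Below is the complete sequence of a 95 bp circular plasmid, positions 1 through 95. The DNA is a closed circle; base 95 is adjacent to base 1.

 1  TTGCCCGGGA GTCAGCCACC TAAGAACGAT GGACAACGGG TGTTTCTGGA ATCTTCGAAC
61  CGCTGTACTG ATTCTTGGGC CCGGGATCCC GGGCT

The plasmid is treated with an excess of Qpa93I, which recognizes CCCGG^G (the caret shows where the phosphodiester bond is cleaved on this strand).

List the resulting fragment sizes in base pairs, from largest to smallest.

Qpa93I sites (CCCGGG) start at positions 4, 80, 88.
Qpa93I cuts after base 5 of each site (before the last base), so after positions 8, 84, 92.
Circular molecule, 3 cuts → 3 fragments:
  9–84 → 76 bp
  85–92 → 8 bp
  93–95 then 1–8 → 3 + 8 = 11 bp
Sorted largest to smallest: 76, 11, 8 bp.

76, 11, 8 bp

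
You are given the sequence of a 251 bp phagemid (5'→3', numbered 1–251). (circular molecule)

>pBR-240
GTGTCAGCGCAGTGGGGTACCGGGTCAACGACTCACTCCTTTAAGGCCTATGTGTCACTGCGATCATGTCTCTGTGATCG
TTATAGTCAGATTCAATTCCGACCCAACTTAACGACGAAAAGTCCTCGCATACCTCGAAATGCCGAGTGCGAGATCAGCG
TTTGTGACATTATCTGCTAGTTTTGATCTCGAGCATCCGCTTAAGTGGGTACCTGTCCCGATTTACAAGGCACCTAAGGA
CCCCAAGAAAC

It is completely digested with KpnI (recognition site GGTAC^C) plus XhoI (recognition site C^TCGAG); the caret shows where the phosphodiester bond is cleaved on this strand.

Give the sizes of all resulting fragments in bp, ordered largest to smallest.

KpnI sites (GGTACC) start at positions 16, 208.
KpnI cuts after base 5 of each site (before the last base), so after positions 20, 212.
The XhoI site (CTCGAG) starts at position 188.
XhoI cuts after the first base of each site, so after position 188.
Combined cut positions: 20, 188, 212.
Circular molecule, 3 cuts → 3 fragments:
  21–188 → 168 bp
  189–212 → 24 bp
  213–251 then 1–20 → 39 + 20 = 59 bp
Sorted largest to smallest: 168, 59, 24 bp.

168, 59, 24 bp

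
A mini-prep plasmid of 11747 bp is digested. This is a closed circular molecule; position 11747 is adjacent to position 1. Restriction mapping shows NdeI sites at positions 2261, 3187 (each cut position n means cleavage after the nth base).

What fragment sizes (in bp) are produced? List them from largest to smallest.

10821, 926 bp

Circular molecule, 2 cuts → 2 fragments:
  3187 − 2261 = 926 bp
  wrap: 11747 − 3187 + 2261 = 10821 bp
Sorted largest to smallest: 10821, 926 bp.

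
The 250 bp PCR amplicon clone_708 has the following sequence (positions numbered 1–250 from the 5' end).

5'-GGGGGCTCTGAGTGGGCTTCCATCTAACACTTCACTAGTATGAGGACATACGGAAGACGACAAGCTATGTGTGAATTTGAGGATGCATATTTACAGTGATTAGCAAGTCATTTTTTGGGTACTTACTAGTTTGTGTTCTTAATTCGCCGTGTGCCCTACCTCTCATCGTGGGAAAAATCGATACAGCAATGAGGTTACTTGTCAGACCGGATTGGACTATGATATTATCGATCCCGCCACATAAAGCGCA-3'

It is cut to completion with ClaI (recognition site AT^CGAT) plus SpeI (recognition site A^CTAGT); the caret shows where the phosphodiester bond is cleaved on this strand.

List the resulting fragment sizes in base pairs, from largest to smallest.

91, 53, 50, 34, 22 bp

ClaI sites (ATCGAT) start at positions 177, 227.
ClaI cuts after base 2 of each site, so after positions 178, 228.
SpeI sites (ACTAGT) start at positions 34, 125.
SpeI cuts after the first base of each site, so after positions 34, 125.
Combined cut positions: 34, 125, 178, 228.
Linear molecule, 4 cuts → 5 fragments:
  1–34 → 34 bp
  35–125 → 91 bp
  126–178 → 53 bp
  179–228 → 50 bp
  229–250 → 22 bp
Sorted largest to smallest: 91, 53, 50, 34, 22 bp.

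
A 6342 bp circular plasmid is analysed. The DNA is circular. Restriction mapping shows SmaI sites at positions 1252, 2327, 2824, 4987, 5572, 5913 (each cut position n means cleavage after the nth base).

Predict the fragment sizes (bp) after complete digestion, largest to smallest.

Circular molecule, 6 cuts → 6 fragments:
  2327 − 1252 = 1075 bp
  2824 − 2327 = 497 bp
  4987 − 2824 = 2163 bp
  5572 − 4987 = 585 bp
  5913 − 5572 = 341 bp
  wrap: 6342 − 5913 + 1252 = 1681 bp
Sorted largest to smallest: 2163, 1681, 1075, 585, 497, 341 bp.

2163, 1681, 1075, 585, 497, 341 bp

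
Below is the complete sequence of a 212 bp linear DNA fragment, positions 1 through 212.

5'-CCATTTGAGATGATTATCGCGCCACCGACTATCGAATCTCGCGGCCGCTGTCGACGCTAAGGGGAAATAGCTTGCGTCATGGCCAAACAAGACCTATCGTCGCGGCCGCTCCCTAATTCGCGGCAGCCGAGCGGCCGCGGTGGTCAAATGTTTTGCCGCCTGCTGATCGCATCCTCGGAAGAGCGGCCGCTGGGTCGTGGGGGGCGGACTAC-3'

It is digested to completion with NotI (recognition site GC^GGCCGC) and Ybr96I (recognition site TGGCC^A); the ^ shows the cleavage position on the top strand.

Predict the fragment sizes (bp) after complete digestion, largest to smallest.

NotI sites (GCGGCCGC) start at positions 41, 102, 131, 183.
NotI cuts after base 2 of each site, so after positions 42, 103, 132, 184.
The Ybr96I site (TGGCCA) starts at position 80.
Ybr96I cuts after base 5 of each site (before the last base), so after position 84.
Combined cut positions: 42, 84, 103, 132, 184.
Linear molecule, 5 cuts → 6 fragments:
  1–42 → 42 bp
  43–84 → 42 bp
  85–103 → 19 bp
  104–132 → 29 bp
  133–184 → 52 bp
  185–212 → 28 bp
Sorted largest to smallest: 52, 42, 42, 29, 28, 19 bp.

52, 42, 42, 29, 28, 19 bp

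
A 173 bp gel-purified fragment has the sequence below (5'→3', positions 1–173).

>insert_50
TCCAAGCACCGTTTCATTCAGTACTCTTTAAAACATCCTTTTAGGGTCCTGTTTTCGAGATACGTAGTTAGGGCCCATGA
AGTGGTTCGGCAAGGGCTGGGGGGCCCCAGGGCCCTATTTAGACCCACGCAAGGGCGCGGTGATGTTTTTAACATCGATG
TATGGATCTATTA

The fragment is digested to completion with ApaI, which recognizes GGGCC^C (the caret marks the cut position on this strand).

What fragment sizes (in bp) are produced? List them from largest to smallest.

75, 59, 31, 8 bp

ApaI sites (GGGCCC) start at positions 71, 102, 110.
ApaI cuts after base 5 of each site (before the last base), so after positions 75, 106, 114.
Linear molecule, 3 cuts → 4 fragments:
  1–75 → 75 bp
  76–106 → 31 bp
  107–114 → 8 bp
  115–173 → 59 bp
Sorted largest to smallest: 75, 59, 31, 8 bp.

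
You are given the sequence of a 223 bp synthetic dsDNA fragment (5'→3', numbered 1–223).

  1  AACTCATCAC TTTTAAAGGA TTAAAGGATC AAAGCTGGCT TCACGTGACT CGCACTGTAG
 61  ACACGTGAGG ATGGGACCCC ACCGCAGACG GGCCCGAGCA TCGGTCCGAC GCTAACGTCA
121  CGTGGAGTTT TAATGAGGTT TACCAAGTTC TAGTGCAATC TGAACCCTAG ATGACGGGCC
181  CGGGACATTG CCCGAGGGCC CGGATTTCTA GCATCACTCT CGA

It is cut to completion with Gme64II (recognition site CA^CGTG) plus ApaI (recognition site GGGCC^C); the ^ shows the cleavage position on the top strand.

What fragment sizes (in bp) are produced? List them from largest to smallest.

Gme64II sites (CACGTG) start at positions 42, 62, 119.
Gme64II cuts after base 2 of each site, so after positions 43, 63, 120.
ApaI sites (GGGCCC) start at positions 90, 176, 196.
ApaI cuts after base 5 of each site (before the last base), so after positions 94, 180, 200.
Combined cut positions: 43, 63, 94, 120, 180, 200.
Linear molecule, 6 cuts → 7 fragments:
  1–43 → 43 bp
  44–63 → 20 bp
  64–94 → 31 bp
  95–120 → 26 bp
  121–180 → 60 bp
  181–200 → 20 bp
  201–223 → 23 bp
Sorted largest to smallest: 60, 43, 31, 26, 23, 20, 20 bp.

60, 43, 31, 26, 23, 20, 20 bp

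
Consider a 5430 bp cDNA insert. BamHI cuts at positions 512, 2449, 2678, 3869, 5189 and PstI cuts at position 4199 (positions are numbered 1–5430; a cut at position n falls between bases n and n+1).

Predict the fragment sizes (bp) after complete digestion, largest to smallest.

1937, 1191, 990, 512, 330, 241, 229 bp

Combined cut positions (sorted): 512, 2449, 2678, 3869, 4199, 5189.
Linear molecule, 6 cuts → 7 fragments:
  512 − 0 = 512 bp
  2449 − 512 = 1937 bp
  2678 − 2449 = 229 bp
  3869 − 2678 = 1191 bp
  4199 − 3869 = 330 bp
  5189 − 4199 = 990 bp
  5430 − 5189 = 241 bp
Sorted largest to smallest: 1937, 1191, 990, 512, 330, 241, 229 bp.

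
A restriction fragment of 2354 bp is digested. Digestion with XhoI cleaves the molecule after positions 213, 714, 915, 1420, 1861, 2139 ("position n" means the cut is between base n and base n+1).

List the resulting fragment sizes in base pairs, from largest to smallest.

Linear molecule, 6 cuts → 7 fragments:
  213 − 0 = 213 bp
  714 − 213 = 501 bp
  915 − 714 = 201 bp
  1420 − 915 = 505 bp
  1861 − 1420 = 441 bp
  2139 − 1861 = 278 bp
  2354 − 2139 = 215 bp
Sorted largest to smallest: 505, 501, 441, 278, 215, 213, 201 bp.

505, 501, 441, 278, 215, 213, 201 bp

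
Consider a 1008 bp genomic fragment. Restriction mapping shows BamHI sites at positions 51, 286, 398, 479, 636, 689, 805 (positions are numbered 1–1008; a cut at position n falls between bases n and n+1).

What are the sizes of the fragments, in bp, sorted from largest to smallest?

235, 203, 157, 116, 112, 81, 53, 51 bp

Linear molecule, 7 cuts → 8 fragments:
  51 − 0 = 51 bp
  286 − 51 = 235 bp
  398 − 286 = 112 bp
  479 − 398 = 81 bp
  636 − 479 = 157 bp
  689 − 636 = 53 bp
  805 − 689 = 116 bp
  1008 − 805 = 203 bp
Sorted largest to smallest: 235, 203, 157, 116, 112, 81, 53, 51 bp.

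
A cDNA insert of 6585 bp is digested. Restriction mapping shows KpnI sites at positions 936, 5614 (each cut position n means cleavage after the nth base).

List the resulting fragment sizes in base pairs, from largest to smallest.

4678, 971, 936 bp

Linear molecule, 2 cuts → 3 fragments:
  936 − 0 = 936 bp
  5614 − 936 = 4678 bp
  6585 − 5614 = 971 bp
Sorted largest to smallest: 4678, 971, 936 bp.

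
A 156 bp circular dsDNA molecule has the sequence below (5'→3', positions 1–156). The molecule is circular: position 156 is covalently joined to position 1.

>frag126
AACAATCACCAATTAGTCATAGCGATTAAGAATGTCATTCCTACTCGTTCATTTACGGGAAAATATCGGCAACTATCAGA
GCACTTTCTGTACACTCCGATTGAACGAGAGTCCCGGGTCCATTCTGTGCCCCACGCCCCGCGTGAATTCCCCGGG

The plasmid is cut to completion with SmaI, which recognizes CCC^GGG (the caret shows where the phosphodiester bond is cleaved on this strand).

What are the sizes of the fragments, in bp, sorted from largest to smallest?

SmaI sites (CCCGGG) start at positions 113, 151.
SmaI cuts after base 3 of each site, so after positions 115, 153.
Circular molecule, 2 cuts → 2 fragments:
  116–153 → 38 bp
  154–156 then 1–115 → 3 + 115 = 118 bp
Sorted largest to smallest: 118, 38 bp.

118, 38 bp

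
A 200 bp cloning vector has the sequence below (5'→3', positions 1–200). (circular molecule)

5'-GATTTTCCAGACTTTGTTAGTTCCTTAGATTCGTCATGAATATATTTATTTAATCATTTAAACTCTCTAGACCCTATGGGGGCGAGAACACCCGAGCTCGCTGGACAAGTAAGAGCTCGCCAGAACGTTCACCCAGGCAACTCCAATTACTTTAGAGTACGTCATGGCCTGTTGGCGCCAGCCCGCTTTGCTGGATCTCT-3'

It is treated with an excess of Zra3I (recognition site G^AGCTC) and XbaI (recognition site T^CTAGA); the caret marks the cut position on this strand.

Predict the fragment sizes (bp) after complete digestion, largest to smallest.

153, 28, 19 bp

Zra3I sites (GAGCTC) start at positions 94, 113.
Zra3I cuts after the first base of each site, so after positions 94, 113.
The XbaI site (TCTAGA) starts at position 66.
XbaI cuts after the first base of each site, so after position 66.
Combined cut positions: 66, 94, 113.
Circular molecule, 3 cuts → 3 fragments:
  67–94 → 28 bp
  95–113 → 19 bp
  114–200 then 1–66 → 87 + 66 = 153 bp
Sorted largest to smallest: 153, 28, 19 bp.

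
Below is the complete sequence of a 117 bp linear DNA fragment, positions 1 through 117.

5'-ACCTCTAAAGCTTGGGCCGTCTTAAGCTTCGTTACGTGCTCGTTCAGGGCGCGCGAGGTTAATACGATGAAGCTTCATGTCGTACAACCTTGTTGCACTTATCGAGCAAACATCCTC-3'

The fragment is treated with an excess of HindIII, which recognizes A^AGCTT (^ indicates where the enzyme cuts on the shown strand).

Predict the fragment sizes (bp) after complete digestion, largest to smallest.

47, 46, 16, 8 bp

HindIII sites (AAGCTT) start at positions 8, 24, 70.
HindIII cuts after the first base of each site, so after positions 8, 24, 70.
Linear molecule, 3 cuts → 4 fragments:
  1–8 → 8 bp
  9–24 → 16 bp
  25–70 → 46 bp
  71–117 → 47 bp
Sorted largest to smallest: 47, 46, 16, 8 bp.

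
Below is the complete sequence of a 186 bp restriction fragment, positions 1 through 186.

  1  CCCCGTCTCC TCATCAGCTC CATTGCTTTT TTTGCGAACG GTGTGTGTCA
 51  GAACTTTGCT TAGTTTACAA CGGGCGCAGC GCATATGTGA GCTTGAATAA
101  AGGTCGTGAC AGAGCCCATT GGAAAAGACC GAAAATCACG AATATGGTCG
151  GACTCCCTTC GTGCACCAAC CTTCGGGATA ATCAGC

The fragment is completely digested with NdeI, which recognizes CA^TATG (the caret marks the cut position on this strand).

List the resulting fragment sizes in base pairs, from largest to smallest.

The NdeI site (CATATG) starts at position 82.
NdeI cuts after base 2 of each site, so after position 83.
Linear molecule, 1 cut → 2 fragments:
  1–83 → 83 bp
  84–186 → 103 bp
Sorted largest to smallest: 103, 83 bp.

103, 83 bp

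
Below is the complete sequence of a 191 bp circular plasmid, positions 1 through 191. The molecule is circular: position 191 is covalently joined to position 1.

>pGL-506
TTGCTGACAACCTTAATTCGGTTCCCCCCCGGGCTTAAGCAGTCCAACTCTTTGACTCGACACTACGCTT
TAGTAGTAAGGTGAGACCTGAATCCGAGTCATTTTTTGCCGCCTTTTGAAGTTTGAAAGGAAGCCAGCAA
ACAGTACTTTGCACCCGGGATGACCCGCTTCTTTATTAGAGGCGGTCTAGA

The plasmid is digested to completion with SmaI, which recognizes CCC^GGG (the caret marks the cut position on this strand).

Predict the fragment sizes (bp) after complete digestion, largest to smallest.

SmaI sites (CCCGGG) start at positions 28, 154.
SmaI cuts after base 3 of each site, so after positions 30, 156.
Circular molecule, 2 cuts → 2 fragments:
  31–156 → 126 bp
  157–191 then 1–30 → 35 + 30 = 65 bp
Sorted largest to smallest: 126, 65 bp.

126, 65 bp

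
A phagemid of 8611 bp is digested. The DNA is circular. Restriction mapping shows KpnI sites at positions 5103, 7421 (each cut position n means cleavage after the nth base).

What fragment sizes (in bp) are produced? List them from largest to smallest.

Circular molecule, 2 cuts → 2 fragments:
  7421 − 5103 = 2318 bp
  wrap: 8611 − 7421 + 5103 = 6293 bp
Sorted largest to smallest: 6293, 2318 bp.

6293, 2318 bp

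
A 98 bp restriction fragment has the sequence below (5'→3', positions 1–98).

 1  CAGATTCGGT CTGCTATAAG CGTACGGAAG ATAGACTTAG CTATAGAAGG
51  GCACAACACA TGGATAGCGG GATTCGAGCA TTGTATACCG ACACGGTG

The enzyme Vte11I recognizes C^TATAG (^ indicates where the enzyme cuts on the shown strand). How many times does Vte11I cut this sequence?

1

CTATAG occurs starting at position 41.
Vte11I cuts at 1 site.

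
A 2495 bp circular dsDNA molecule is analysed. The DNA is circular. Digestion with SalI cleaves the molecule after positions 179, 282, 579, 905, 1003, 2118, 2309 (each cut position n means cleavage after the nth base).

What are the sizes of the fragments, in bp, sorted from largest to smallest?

1115, 365, 326, 297, 191, 103, 98 bp

Circular molecule, 7 cuts → 7 fragments:
  282 − 179 = 103 bp
  579 − 282 = 297 bp
  905 − 579 = 326 bp
  1003 − 905 = 98 bp
  2118 − 1003 = 1115 bp
  2309 − 2118 = 191 bp
  wrap: 2495 − 2309 + 179 = 365 bp
Sorted largest to smallest: 1115, 365, 326, 297, 191, 103, 98 bp.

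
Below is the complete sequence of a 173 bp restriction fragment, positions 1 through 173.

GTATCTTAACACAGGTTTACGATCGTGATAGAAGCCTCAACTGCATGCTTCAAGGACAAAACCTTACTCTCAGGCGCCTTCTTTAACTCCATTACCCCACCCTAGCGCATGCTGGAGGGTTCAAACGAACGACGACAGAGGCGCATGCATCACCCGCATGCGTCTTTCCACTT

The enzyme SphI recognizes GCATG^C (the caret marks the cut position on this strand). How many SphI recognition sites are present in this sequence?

4

GCATGC occurs starting at positions 43, 107, 143, 156.
SphI cuts at 4 sites.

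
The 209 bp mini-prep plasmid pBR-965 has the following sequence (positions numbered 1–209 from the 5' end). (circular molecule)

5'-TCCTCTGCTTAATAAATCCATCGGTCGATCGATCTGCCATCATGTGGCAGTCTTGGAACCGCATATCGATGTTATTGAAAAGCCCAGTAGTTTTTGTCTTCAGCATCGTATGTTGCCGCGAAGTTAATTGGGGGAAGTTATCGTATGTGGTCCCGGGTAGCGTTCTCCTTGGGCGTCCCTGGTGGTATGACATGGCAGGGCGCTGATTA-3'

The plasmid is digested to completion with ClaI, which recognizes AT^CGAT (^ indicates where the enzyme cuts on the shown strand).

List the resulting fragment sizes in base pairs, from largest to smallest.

ClaI sites (ATCGAT) start at positions 28, 65.
ClaI cuts after base 2 of each site, so after positions 29, 66.
Circular molecule, 2 cuts → 2 fragments:
  30–66 → 37 bp
  67–209 then 1–29 → 143 + 29 = 172 bp
Sorted largest to smallest: 172, 37 bp.

172, 37 bp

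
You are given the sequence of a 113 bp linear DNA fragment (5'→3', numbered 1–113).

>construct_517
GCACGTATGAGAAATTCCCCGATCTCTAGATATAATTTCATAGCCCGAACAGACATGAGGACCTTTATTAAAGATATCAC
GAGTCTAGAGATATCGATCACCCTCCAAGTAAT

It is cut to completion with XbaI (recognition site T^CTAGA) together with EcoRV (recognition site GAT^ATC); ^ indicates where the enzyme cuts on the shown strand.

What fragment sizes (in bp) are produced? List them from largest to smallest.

50, 25, 21, 9, 8 bp

XbaI sites (TCTAGA) start at positions 25, 84.
XbaI cuts after the first base of each site, so after positions 25, 84.
EcoRV sites (GATATC) start at positions 73, 90.
EcoRV cuts after base 3 of each site, so after positions 75, 92.
Combined cut positions: 25, 75, 84, 92.
Linear molecule, 4 cuts → 5 fragments:
  1–25 → 25 bp
  26–75 → 50 bp
  76–84 → 9 bp
  85–92 → 8 bp
  93–113 → 21 bp
Sorted largest to smallest: 50, 25, 21, 9, 8 bp.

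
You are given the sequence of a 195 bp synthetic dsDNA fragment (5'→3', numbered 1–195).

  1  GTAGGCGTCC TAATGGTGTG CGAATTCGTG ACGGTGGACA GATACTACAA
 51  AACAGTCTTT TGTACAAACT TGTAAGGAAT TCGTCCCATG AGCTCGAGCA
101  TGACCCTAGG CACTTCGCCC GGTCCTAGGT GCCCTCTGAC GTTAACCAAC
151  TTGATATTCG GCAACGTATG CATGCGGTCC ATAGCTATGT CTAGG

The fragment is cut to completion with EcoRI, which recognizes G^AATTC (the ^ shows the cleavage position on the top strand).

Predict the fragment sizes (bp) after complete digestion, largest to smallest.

118, 55, 22 bp

EcoRI sites (GAATTC) start at positions 22, 77.
EcoRI cuts after the first base of each site, so after positions 22, 77.
Linear molecule, 2 cuts → 3 fragments:
  1–22 → 22 bp
  23–77 → 55 bp
  78–195 → 118 bp
Sorted largest to smallest: 118, 55, 22 bp.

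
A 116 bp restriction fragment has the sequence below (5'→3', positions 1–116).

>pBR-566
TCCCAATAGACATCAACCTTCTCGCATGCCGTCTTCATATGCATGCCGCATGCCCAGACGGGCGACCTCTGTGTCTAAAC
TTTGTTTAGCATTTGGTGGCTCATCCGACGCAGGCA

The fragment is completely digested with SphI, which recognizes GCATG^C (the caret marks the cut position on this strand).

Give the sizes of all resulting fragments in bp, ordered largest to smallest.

SphI sites (GCATGC) start at positions 24, 41, 48.
SphI cuts after base 5 of each site (before the last base), so after positions 28, 45, 52.
Linear molecule, 3 cuts → 4 fragments:
  1–28 → 28 bp
  29–45 → 17 bp
  46–52 → 7 bp
  53–116 → 64 bp
Sorted largest to smallest: 64, 28, 17, 7 bp.

64, 28, 17, 7 bp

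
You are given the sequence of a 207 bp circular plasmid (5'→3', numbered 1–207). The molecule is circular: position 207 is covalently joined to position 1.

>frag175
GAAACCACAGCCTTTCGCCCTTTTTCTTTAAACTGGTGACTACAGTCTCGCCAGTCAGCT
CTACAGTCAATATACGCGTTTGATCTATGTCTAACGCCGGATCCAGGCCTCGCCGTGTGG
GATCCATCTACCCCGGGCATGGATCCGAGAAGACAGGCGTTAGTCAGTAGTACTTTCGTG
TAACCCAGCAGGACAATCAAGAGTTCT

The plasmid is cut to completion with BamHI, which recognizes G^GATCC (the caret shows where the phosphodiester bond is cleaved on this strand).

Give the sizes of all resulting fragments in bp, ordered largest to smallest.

BamHI sites (GGATCC) start at positions 99, 120, 141.
BamHI cuts after the first base of each site, so after positions 99, 120, 141.
Circular molecule, 3 cuts → 3 fragments:
  100–120 → 21 bp
  121–141 → 21 bp
  142–207 then 1–99 → 66 + 99 = 165 bp
Sorted largest to smallest: 165, 21, 21 bp.

165, 21, 21 bp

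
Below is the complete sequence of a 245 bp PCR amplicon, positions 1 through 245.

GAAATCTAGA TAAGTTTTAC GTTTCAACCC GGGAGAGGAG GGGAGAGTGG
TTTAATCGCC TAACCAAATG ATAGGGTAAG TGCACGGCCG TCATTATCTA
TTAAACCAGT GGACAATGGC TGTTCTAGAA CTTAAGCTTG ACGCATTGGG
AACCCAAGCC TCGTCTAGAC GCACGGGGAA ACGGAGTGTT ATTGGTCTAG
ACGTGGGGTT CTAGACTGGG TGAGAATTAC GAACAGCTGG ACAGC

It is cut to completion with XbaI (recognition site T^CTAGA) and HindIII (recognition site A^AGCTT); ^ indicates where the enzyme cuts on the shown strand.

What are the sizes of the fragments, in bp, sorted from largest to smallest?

XbaI sites (TCTAGA) start at positions 5, 124, 164, 196, 210.
XbaI cuts after the first base of each site, so after positions 5, 124, 164, 196, 210.
The HindIII site (AAGCTT) starts at position 134.
HindIII cuts after the first base of each site, so after position 134.
Combined cut positions: 5, 124, 134, 164, 196, 210.
Linear molecule, 6 cuts → 7 fragments:
  1–5 → 5 bp
  6–124 → 119 bp
  125–134 → 10 bp
  135–164 → 30 bp
  165–196 → 32 bp
  197–210 → 14 bp
  211–245 → 35 bp
Sorted largest to smallest: 119, 35, 32, 30, 14, 10, 5 bp.

119, 35, 32, 30, 14, 10, 5 bp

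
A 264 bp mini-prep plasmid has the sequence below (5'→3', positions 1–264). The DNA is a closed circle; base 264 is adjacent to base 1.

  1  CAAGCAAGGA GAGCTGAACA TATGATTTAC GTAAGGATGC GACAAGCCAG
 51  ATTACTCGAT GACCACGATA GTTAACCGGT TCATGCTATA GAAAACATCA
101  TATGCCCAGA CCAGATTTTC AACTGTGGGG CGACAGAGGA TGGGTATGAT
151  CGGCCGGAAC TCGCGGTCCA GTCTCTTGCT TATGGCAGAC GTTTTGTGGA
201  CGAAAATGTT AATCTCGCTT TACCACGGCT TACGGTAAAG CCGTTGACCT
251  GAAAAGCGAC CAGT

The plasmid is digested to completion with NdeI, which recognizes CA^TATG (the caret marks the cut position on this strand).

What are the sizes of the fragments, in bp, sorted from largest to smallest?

NdeI sites (CATATG) start at positions 19, 99.
NdeI cuts after base 2 of each site, so after positions 20, 100.
Circular molecule, 2 cuts → 2 fragments:
  21–100 → 80 bp
  101–264 then 1–20 → 164 + 20 = 184 bp
Sorted largest to smallest: 184, 80 bp.

184, 80 bp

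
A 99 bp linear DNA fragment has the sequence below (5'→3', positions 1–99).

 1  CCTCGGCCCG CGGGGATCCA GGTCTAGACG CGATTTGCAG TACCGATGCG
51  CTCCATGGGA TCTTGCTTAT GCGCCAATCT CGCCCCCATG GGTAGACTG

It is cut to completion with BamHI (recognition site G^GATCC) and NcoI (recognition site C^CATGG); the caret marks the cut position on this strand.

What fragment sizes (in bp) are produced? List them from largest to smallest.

39, 33, 14, 13 bp

The BamHI site (GGATCC) starts at position 14.
BamHI cuts after the first base of each site, so after position 14.
NcoI sites (CCATGG) start at positions 53, 86.
NcoI cuts after the first base of each site, so after positions 53, 86.
Combined cut positions: 14, 53, 86.
Linear molecule, 3 cuts → 4 fragments:
  1–14 → 14 bp
  15–53 → 39 bp
  54–86 → 33 bp
  87–99 → 13 bp
Sorted largest to smallest: 39, 33, 14, 13 bp.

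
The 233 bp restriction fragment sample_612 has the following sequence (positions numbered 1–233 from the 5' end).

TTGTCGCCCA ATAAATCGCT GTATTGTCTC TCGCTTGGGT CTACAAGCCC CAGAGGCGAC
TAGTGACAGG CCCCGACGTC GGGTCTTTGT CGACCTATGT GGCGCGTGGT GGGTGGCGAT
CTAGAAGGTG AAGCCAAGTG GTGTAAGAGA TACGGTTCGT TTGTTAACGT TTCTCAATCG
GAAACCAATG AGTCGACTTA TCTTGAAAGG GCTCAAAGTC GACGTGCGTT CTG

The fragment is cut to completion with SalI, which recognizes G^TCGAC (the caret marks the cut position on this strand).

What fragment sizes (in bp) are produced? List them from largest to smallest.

103, 89, 26, 15 bp

SalI sites (GTCGAC) start at positions 89, 192, 218.
SalI cuts after the first base of each site, so after positions 89, 192, 218.
Linear molecule, 3 cuts → 4 fragments:
  1–89 → 89 bp
  90–192 → 103 bp
  193–218 → 26 bp
  219–233 → 15 bp
Sorted largest to smallest: 103, 89, 26, 15 bp.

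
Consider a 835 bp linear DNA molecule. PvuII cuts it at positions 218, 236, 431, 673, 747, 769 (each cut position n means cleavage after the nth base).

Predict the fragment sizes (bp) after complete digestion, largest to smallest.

242, 218, 195, 74, 66, 22, 18 bp

Linear molecule, 6 cuts → 7 fragments:
  218 − 0 = 218 bp
  236 − 218 = 18 bp
  431 − 236 = 195 bp
  673 − 431 = 242 bp
  747 − 673 = 74 bp
  769 − 747 = 22 bp
  835 − 769 = 66 bp
Sorted largest to smallest: 242, 218, 195, 74, 66, 22, 18 bp.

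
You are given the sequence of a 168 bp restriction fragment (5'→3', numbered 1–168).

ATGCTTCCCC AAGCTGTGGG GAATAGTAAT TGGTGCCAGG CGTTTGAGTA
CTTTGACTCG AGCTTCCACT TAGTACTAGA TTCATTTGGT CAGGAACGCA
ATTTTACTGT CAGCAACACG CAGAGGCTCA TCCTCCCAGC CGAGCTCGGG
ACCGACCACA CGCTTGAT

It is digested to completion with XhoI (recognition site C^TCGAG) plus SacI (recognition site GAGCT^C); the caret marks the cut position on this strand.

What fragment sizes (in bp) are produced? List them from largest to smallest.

The XhoI site (CTCGAG) starts at position 57.
XhoI cuts after the first base of each site, so after position 57.
The SacI site (GAGCTC) starts at position 142.
SacI cuts after base 5 of each site (before the last base), so after position 146.
Combined cut positions: 57, 146.
Linear molecule, 2 cuts → 3 fragments:
  1–57 → 57 bp
  58–146 → 89 bp
  147–168 → 22 bp
Sorted largest to smallest: 89, 57, 22 bp.

89, 57, 22 bp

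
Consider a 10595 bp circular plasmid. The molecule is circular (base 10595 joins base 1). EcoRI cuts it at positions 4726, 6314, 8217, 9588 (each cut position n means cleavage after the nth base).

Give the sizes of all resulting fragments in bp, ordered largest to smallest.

5733, 1903, 1588, 1371 bp

Circular molecule, 4 cuts → 4 fragments:
  6314 − 4726 = 1588 bp
  8217 − 6314 = 1903 bp
  9588 − 8217 = 1371 bp
  wrap: 10595 − 9588 + 4726 = 5733 bp
Sorted largest to smallest: 5733, 1903, 1588, 1371 bp.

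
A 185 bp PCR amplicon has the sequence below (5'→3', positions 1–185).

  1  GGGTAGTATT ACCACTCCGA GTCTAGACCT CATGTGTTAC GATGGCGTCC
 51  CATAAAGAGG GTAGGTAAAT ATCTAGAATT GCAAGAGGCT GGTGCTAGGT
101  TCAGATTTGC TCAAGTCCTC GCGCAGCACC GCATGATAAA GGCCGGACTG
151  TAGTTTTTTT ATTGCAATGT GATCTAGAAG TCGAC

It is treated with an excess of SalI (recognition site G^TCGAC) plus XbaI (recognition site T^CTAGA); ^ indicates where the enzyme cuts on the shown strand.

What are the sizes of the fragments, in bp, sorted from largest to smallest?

101, 50, 22, 7, 5 bp

The SalI site (GTCGAC) starts at position 180.
SalI cuts after the first base of each site, so after position 180.
XbaI sites (TCTAGA) start at positions 22, 72, 173.
XbaI cuts after the first base of each site, so after positions 22, 72, 173.
Combined cut positions: 22, 72, 173, 180.
Linear molecule, 4 cuts → 5 fragments:
  1–22 → 22 bp
  23–72 → 50 bp
  73–173 → 101 bp
  174–180 → 7 bp
  181–185 → 5 bp
Sorted largest to smallest: 101, 50, 22, 7, 5 bp.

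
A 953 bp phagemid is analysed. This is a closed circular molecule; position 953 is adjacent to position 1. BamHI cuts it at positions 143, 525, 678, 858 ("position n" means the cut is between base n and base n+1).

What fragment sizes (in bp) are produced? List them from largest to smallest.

Circular molecule, 4 cuts → 4 fragments:
  525 − 143 = 382 bp
  678 − 525 = 153 bp
  858 − 678 = 180 bp
  wrap: 953 − 858 + 143 = 238 bp
Sorted largest to smallest: 382, 238, 180, 153 bp.

382, 238, 180, 153 bp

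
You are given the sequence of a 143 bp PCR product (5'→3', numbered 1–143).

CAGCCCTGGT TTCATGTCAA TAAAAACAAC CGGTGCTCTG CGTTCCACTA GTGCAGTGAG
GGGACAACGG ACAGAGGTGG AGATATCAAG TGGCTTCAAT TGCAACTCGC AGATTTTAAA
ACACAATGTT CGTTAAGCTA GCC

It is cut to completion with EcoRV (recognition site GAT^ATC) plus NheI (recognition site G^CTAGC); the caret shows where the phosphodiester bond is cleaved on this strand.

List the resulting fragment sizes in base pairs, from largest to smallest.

The EcoRV site (GATATC) starts at position 82.
EcoRV cuts after base 3 of each site, so after position 84.
The NheI site (GCTAGC) starts at position 137.
NheI cuts after the first base of each site, so after position 137.
Combined cut positions: 84, 137.
Linear molecule, 2 cuts → 3 fragments:
  1–84 → 84 bp
  85–137 → 53 bp
  138–143 → 6 bp
Sorted largest to smallest: 84, 53, 6 bp.

84, 53, 6 bp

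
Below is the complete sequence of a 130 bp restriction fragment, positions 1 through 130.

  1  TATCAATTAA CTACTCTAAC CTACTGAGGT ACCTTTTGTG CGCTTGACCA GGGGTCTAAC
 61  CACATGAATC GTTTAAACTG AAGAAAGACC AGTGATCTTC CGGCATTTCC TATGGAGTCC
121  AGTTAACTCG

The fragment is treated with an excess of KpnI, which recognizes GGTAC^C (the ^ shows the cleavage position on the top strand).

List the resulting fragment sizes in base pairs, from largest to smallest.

98, 32 bp

The KpnI site (GGTACC) starts at position 28.
KpnI cuts after base 5 of each site (before the last base), so after position 32.
Linear molecule, 1 cut → 2 fragments:
  1–32 → 32 bp
  33–130 → 98 bp
Sorted largest to smallest: 98, 32 bp.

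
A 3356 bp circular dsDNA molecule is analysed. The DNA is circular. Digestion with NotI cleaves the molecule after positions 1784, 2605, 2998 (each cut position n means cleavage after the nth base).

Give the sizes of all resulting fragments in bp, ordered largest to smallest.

Circular molecule, 3 cuts → 3 fragments:
  2605 − 1784 = 821 bp
  2998 − 2605 = 393 bp
  wrap: 3356 − 2998 + 1784 = 2142 bp
Sorted largest to smallest: 2142, 821, 393 bp.

2142, 821, 393 bp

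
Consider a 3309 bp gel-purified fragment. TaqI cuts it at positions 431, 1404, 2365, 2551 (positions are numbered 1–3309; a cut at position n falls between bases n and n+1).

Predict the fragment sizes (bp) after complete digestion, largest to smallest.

973, 961, 758, 431, 186 bp

Linear molecule, 4 cuts → 5 fragments:
  431 − 0 = 431 bp
  1404 − 431 = 973 bp
  2365 − 1404 = 961 bp
  2551 − 2365 = 186 bp
  3309 − 2551 = 758 bp
Sorted largest to smallest: 973, 961, 758, 431, 186 bp.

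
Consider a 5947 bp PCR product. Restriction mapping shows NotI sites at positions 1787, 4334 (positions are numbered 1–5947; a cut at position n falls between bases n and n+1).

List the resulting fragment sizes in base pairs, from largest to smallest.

2547, 1787, 1613 bp

Linear molecule, 2 cuts → 3 fragments:
  1787 − 0 = 1787 bp
  4334 − 1787 = 2547 bp
  5947 − 4334 = 1613 bp
Sorted largest to smallest: 2547, 1787, 1613 bp.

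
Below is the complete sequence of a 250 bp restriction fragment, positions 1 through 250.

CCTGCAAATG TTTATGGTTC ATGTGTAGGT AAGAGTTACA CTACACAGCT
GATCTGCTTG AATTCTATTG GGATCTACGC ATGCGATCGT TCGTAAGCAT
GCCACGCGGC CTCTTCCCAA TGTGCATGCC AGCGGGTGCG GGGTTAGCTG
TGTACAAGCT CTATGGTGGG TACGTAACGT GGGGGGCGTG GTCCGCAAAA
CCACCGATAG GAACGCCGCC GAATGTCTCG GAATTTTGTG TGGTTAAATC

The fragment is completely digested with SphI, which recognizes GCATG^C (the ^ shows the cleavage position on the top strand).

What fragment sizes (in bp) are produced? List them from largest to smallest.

122, 83, 27, 18 bp

SphI sites (GCATGC) start at positions 79, 97, 124.
SphI cuts after base 5 of each site (before the last base), so after positions 83, 101, 128.
Linear molecule, 3 cuts → 4 fragments:
  1–83 → 83 bp
  84–101 → 18 bp
  102–128 → 27 bp
  129–250 → 122 bp
Sorted largest to smallest: 122, 83, 27, 18 bp.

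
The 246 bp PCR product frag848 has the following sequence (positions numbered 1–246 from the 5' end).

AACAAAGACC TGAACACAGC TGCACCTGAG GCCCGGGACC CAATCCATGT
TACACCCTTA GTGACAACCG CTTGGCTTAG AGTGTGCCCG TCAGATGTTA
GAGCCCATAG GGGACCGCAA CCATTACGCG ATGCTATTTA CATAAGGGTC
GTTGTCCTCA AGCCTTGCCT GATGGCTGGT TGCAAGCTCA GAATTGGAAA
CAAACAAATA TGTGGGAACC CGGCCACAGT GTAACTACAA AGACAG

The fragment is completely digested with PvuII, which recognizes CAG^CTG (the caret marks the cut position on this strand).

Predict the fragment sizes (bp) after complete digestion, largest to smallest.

227, 19 bp

The PvuII site (CAGCTG) starts at position 17.
PvuII cuts after base 3 of each site, so after position 19.
Linear molecule, 1 cut → 2 fragments:
  1–19 → 19 bp
  20–246 → 227 bp
Sorted largest to smallest: 227, 19 bp.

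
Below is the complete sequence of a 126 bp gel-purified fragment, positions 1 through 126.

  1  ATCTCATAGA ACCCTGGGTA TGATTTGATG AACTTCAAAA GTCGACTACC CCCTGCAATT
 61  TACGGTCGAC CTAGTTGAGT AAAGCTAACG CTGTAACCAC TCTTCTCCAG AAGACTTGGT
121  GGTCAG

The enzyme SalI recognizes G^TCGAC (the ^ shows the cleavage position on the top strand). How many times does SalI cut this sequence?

2

GTCGAC occurs starting at positions 41, 65.
SalI cuts at 2 sites.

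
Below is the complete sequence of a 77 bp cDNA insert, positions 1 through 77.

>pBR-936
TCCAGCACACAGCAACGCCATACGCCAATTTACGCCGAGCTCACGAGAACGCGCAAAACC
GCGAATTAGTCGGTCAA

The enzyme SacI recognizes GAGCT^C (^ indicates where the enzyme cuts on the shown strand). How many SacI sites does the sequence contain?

1

GAGCTC occurs starting at position 37.
SacI cuts at 1 site.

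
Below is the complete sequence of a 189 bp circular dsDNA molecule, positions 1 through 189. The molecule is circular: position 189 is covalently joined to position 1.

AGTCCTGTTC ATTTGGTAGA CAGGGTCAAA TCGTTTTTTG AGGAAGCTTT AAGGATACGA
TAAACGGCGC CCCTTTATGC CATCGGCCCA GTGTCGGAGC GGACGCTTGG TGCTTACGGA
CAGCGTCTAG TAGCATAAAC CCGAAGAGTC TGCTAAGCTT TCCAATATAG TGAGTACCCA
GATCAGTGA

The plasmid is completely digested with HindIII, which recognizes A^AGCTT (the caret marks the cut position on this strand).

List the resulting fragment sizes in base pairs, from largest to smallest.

111, 78 bp

HindIII sites (AAGCTT) start at positions 44, 155.
HindIII cuts after the first base of each site, so after positions 44, 155.
Circular molecule, 2 cuts → 2 fragments:
  45–155 → 111 bp
  156–189 then 1–44 → 34 + 44 = 78 bp
Sorted largest to smallest: 111, 78 bp.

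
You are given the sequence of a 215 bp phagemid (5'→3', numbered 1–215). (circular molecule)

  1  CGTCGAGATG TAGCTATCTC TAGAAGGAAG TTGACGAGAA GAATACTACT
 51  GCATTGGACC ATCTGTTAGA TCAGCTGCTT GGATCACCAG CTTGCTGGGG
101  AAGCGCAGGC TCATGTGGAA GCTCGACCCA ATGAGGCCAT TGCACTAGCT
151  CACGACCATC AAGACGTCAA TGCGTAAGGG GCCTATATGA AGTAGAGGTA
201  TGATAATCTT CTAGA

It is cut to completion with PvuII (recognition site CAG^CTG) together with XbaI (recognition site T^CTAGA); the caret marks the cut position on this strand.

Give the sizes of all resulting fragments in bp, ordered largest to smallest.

136, 55, 24 bp

The PvuII site (CAGCTG) starts at position 72.
PvuII cuts after base 3 of each site, so after position 74.
XbaI sites (TCTAGA) start at positions 19, 210.
XbaI cuts after the first base of each site, so after positions 19, 210.
Combined cut positions: 19, 74, 210.
Circular molecule, 3 cuts → 3 fragments:
  20–74 → 55 bp
  75–210 → 136 bp
  211–215 then 1–19 → 5 + 19 = 24 bp
Sorted largest to smallest: 136, 55, 24 bp.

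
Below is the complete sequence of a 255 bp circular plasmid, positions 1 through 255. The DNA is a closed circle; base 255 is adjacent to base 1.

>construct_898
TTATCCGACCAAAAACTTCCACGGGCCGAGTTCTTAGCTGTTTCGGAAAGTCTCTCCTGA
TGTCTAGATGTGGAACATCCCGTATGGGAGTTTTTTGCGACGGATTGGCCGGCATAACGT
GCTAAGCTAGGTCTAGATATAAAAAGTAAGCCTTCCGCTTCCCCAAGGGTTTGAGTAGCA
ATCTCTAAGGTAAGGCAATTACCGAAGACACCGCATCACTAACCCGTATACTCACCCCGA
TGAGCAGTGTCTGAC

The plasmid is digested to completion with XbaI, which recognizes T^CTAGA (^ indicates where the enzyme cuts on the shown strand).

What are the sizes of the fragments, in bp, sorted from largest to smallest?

XbaI sites (TCTAGA) start at positions 63, 132.
XbaI cuts after the first base of each site, so after positions 63, 132.
Circular molecule, 2 cuts → 2 fragments:
  64–132 → 69 bp
  133–255 then 1–63 → 123 + 63 = 186 bp
Sorted largest to smallest: 186, 69 bp.

186, 69 bp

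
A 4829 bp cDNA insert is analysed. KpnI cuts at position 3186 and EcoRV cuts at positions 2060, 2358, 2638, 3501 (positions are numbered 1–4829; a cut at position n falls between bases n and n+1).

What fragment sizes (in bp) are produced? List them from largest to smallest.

2060, 1328, 548, 315, 298, 280 bp

Combined cut positions (sorted): 2060, 2358, 2638, 3186, 3501.
Linear molecule, 5 cuts → 6 fragments:
  2060 − 0 = 2060 bp
  2358 − 2060 = 298 bp
  2638 − 2358 = 280 bp
  3186 − 2638 = 548 bp
  3501 − 3186 = 315 bp
  4829 − 3501 = 1328 bp
Sorted largest to smallest: 2060, 1328, 548, 315, 298, 280 bp.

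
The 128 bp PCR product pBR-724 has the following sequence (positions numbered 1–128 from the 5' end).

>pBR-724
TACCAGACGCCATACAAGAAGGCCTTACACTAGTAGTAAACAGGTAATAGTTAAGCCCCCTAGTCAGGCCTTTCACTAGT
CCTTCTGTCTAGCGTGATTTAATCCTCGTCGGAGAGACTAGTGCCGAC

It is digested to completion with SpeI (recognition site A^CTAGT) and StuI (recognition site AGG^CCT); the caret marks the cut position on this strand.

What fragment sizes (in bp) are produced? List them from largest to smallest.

SpeI sites (ACTAGT) start at positions 29, 75, 117.
SpeI cuts after the first base of each site, so after positions 29, 75, 117.
StuI sites (AGGCCT) start at positions 20, 66.
StuI cuts after base 3 of each site, so after positions 22, 68.
Combined cut positions: 22, 29, 68, 75, 117.
Linear molecule, 5 cuts → 6 fragments:
  1–22 → 22 bp
  23–29 → 7 bp
  30–68 → 39 bp
  69–75 → 7 bp
  76–117 → 42 bp
  118–128 → 11 bp
Sorted largest to smallest: 42, 39, 22, 11, 7, 7 bp.

42, 39, 22, 11, 7, 7 bp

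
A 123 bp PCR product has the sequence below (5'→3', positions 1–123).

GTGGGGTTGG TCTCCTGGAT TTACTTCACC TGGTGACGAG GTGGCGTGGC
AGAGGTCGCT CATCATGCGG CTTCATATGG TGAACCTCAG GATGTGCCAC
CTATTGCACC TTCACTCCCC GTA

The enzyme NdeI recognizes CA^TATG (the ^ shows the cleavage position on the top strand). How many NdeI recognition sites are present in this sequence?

CATATG occurs starting at position 74.
NdeI cuts at 1 site.

1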